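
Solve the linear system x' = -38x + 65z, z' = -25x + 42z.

x(t) = -2C_1e^(2t)sin(5t) - 3C_1e^(2t)cos(5t) - 3C_2e^(2t)sin(5t) + 2C_2e^(2t)cos(5t), z(t) = -C_1e^(2t)sin(5t) - 2C_1e^(2t)cos(5t) - 2C_2e^(2t)sin(5t) + C_2e^(2t)cos(5t)

Coefficient matrix A = [[-38, 65], [-25, 42]].
Characteristic polynomial det(A - λI) = λ^2 - 4λ + 29 = 0.
Eigenvalues λ = 2 ± 5i (complex conjugate pair).
For λ=2+5i: an eigenvector is (-3,-2) - i(-2,-1) = (-3 + 2i, -2 + i).
A real fundamental pair from Re and Im of e^((2+5i)t)v: X_1 = e^(2t)(cos(5t)·(-3,-2) + sin(5t)·(-2,-1)), X_2 = e^(2t)(sin(5t)·(-3,-2) - cos(5t)·(-2,-1)).
General solution: C_1X_1 + C_2X_2.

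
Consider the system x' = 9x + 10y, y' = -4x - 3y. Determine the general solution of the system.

x(t) = 2K_1e^(3t)sin(2t) - K_1e^(3t)cos(2t) - K_2e^(3t)sin(2t) - 2K_2e^(3t)cos(2t), y(t) = -K_1e^(3t)sin(2t) + K_1e^(3t)cos(2t) + K_2e^(3t)sin(2t) + K_2e^(3t)cos(2t)

Coefficient matrix A = [[9, 10], [-4, -3]].
Characteristic polynomial det(A - λI) = λ^2 - 6λ + 13 = 0.
Eigenvalues λ = 3 ± 2i (complex conjugate pair).
For λ=3+2i: an eigenvector is (-1,1) - i(2,-1) = (-1 - 2i, 1 + i).
A real fundamental pair from Re and Im of e^((3+2i)t)v: X_1 = e^(3t)(cos(2t)·(-1,1) + sin(2t)·(2,-1)), X_2 = e^(3t)(sin(2t)·(-1,1) - cos(2t)·(2,-1)).
General solution: K_1X_1 + K_2X_2.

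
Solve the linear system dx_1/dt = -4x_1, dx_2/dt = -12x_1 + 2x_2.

x_1(t) = -K_1e^(-4t), x_2(t) = -2K_1e^(-4t) + K_2e^(2t)

Coefficient matrix A = [[-4, 0], [-12, 2]].
Characteristic polynomial det(A - λI) = λ^2 + 2λ - 8 = 0.
Eigenvalues λ = -4, 2.
For λ=-4: (A-λI) row 2 is [-12, 6], so an eigenvector is (-1, -2).
For λ=2: (A-λI) row 1 is [-6, 0], so an eigenvector is (0, 1).
General solution: K_1e^(-4t)(-1,-2) + K_2e^(2t)(0,1).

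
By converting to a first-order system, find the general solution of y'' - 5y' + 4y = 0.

y(t) = K_1e^(t) + K_2e^(4t)

Let x_1 = y, x_2 = y'. Then x_1' = x_2 and x_2' = -4x_1 + 5x_2.
A = [[0,1],[-4,5]]; det(A-λI) = λ^2 - 5λ + 4.
Eigenvalues λ = 1, 4 with eigenvectors (1,1), (1,4).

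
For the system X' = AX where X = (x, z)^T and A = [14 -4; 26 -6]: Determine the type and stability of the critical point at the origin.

A = [[14,-4],[26,-6]]; det(A-λI) = λ^2 - 8λ + 20.
λ = 4 ± 2i: positive real part.

unstable spiral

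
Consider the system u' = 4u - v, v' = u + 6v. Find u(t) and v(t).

u(t) = c_1e^(5t) + c_2te^(5t), v(t) = -c_1e^(5t) - c_2te^(5t) - c_2e^(5t)

Coefficient matrix A = [[4, -1], [1, 6]].
Characteristic polynomial det(A - λI) = λ^2 - 10λ + 25 = 0.
Single eigenvalue λ = 5 with algebraic multiplicity 2.
Eigenvector v = (1,-1); generalized eigenvector w with (A-λI)w=v is (0,-1).
General solution: e^(5t)[c_1·v + c_2·(t·v + w)].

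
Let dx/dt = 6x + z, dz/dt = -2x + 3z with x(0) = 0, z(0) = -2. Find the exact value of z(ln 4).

1024

A = [[6,1],[-2,3]]; eigenvalues λ = 5, 4.
Eigenvectors: (-1,1) for λ=5, (1,-2) for λ=4.
From the initial condition, c_1 = 2, c_2 = 2.
z(ln 4) = (2)(4^5)(1) + (2)(4^4)(-2) = 1024.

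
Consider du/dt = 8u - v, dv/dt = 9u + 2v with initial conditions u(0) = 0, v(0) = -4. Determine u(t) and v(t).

Coefficient matrix A = [[8, -1], [9, 2]].
Characteristic polynomial det(A - λI) = λ^2 - 10λ + 25 = 0.
Single eigenvalue λ = 5 with algebraic multiplicity 2.
Eigenvector v = (1,3); generalized eigenvector w with (A-λI)w=v is (1,2).
General solution: e^(5t)[C_1·v + C_2·(t·v + w)].
Applying u(0)=0, v(0)=-4 gives C_1=-4, C_2=4.

u(t) = 4te^(5t), v(t) = 12te^(5t) - 4e^(5t)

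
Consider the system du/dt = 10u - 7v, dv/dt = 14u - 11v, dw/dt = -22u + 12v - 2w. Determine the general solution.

u(t) = c_1e^(3t) + c_2e^(-4t), v(t) = c_1e^(3t) + 2c_2e^(-4t), w(t) = -2c_1e^(3t) - c_2e^(-4t) + c_3e^(-2t)

Coefficient matrix A = [[10, -7, 0], [14, -11, 0], [-22, 12, -2]].
det(A - λI) = 0 gives eigenvalues λ = 3, -4, -2.
For λ=3: eigenvector (1,1,-2).
For λ=-4: eigenvector (1,2,-1).
For λ=-2: eigenvector (0,0,1).
General solution: c_1e^(3t)(1,1,-2) + c_2e^(-4t)(1,2,-1) + c_3e^(-2t)(0,0,1).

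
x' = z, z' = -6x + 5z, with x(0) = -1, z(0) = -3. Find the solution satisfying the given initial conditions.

Coefficient matrix A = [[0, 1], [-6, 5]].
Characteristic polynomial det(A - λI) = λ^2 - 5λ + 6 = 0.
Eigenvalues λ = 3, 2.
For λ=3: (A-λI) row 1 is [-3, 1], so an eigenvector is (1, 3).
For λ=2: (A-λI) row 1 is [-2, 1], so an eigenvector is (1, 2).
General solution: C_1e^(3t)(1,3) + C_2e^(2t)(1,2).
Applying x(0)=-1, z(0)=-3 gives C_1=-1, C_2=0.

x(t) = -e^(3t), z(t) = -3e^(3t)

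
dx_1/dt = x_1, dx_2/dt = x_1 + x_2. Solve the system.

x_1(t) = C_2e^(t), x_2(t) = C_1e^(t) + C_2te^(t) - C_2e^(t)

Coefficient matrix A = [[1, 0], [1, 1]].
Characteristic polynomial det(A - λI) = λ^2 - 2λ + 1 = 0.
Single eigenvalue λ = 1 with algebraic multiplicity 2.
Eigenvector v = (0,1); generalized eigenvector w with (A-λI)w=v is (1,-1).
General solution: e^(t)[C_1·v + C_2·(t·v + w)].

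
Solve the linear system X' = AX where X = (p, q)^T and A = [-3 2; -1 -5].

p(t) = c_1e^(-4t)sin(t) - c_1e^(-4t)cos(t) - c_2e^(-4t)sin(t) - c_2e^(-4t)cos(t), q(t) = c_1e^(-4t)cos(t) + c_2e^(-4t)sin(t)

Coefficient matrix A = [[-3, 2], [-1, -5]].
Characteristic polynomial det(A - λI) = λ^2 + 8λ + 17 = 0.
Eigenvalues λ = -4 ± i (complex conjugate pair).
For λ=-4+i: an eigenvector is (-1,1) - i(1,0) = (-1 - i, 1).
A real fundamental pair from Re and Im of e^((-4+i)t)v: X_1 = e^(-4t)(cos(t)·(-1,1) + sin(t)·(1,0)), X_2 = e^(-4t)(sin(t)·(-1,1) - cos(t)·(1,0)).
General solution: c_1X_1 + c_2X_2.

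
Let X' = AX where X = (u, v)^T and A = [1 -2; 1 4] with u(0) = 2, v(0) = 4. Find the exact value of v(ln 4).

A = [[1,-2],[1,4]]; eigenvalues λ = 3, 2.
Eigenvectors: (-1,1) for λ=3, (2,-1) for λ=2.
From the initial condition, c_1 = 10, c_2 = 6.
v(ln 4) = (10)(4^3)(1) + (6)(4^2)(-1) = 544.

544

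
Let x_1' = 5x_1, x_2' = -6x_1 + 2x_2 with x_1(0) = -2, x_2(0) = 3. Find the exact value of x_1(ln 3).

-486

A = [[5,0],[-6,2]]; eigenvalues λ = 2, 5.
Eigenvectors: (0,1) for λ=2, (1,-2) for λ=5.
From the initial condition, c_1 = -1, c_2 = -2.
x_1(ln 3) = (-1)(3^2)(0) + (-2)(3^5)(1) = -486.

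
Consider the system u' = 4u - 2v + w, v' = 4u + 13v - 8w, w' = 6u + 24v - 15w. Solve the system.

u(t) = -c_1e^(2t) - c_3e^(3t), v(t) = -4c_1e^(2t) + c_2e^(-3t) - 2c_3e^(3t), w(t) = -6c_1e^(2t) + 2c_2e^(-3t) - 3c_3e^(3t)

Coefficient matrix A = [[4, -2, 1], [4, 13, -8], [6, 24, -15]].
det(A - λI) = 0 gives eigenvalues λ = 2, -3, 3.
For λ=2: eigenvector (-1,-4,-6).
For λ=-3: eigenvector (0,1,2).
For λ=3: eigenvector (-1,-2,-3).
General solution: c_1e^(2t)(-1,-4,-6) + c_2e^(-3t)(0,1,2) + c_3e^(3t)(-1,-2,-3).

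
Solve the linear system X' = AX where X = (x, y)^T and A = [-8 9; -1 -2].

Coefficient matrix A = [[-8, 9], [-1, -2]].
Characteristic polynomial det(A - λI) = λ^2 + 10λ + 25 = 0.
Single eigenvalue λ = -5 with algebraic multiplicity 2.
Eigenvector v = (-3,-1); generalized eigenvector w with (A-λI)w=v is (1,0).
General solution: e^(-5t)[c_1·v + c_2·(t·v + w)].

x(t) = -3c_1e^(-5t) - 3c_2te^(-5t) + c_2e^(-5t), y(t) = -c_1e^(-5t) - c_2te^(-5t)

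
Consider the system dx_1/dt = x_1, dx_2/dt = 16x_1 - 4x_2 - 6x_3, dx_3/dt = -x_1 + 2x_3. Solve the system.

x_1(t) = K_1e^(t), x_2(t) = 2K_1e^(t) - K_2e^(2t) + K_3e^(-4t), x_3(t) = K_1e^(t) + K_2e^(2t)

Coefficient matrix A = [[1, 0, 0], [16, -4, -6], [-1, 0, 2]].
det(A - λI) = 0 gives eigenvalues λ = 1, 2, -4.
For λ=1: eigenvector (1,2,1).
For λ=2: eigenvector (0,-1,1).
For λ=-4: eigenvector (0,1,0).
General solution: K_1e^(t)(1,2,1) + K_2e^(2t)(0,-1,1) + K_3e^(-4t)(0,1,0).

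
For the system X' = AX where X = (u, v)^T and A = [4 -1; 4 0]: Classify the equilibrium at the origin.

A = [[4,-1],[4,0]]; det(A-λI) = λ^2 - 4λ + 4.
repeated λ = 2 with a single eigenvector.

unstable improper node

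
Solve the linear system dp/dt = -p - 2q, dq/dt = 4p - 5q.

p(t) = -C_1e^(-3t)sin(2t) + C_2e^(-3t)cos(2t), q(t) = -C_1e^(-3t)sin(2t) + C_1e^(-3t)cos(2t) + C_2e^(-3t)sin(2t) + C_2e^(-3t)cos(2t)

Coefficient matrix A = [[-1, -2], [4, -5]].
Characteristic polynomial det(A - λI) = λ^2 + 6λ + 13 = 0.
Eigenvalues λ = -3 ± 2i (complex conjugate pair).
For λ=-3+2i: an eigenvector is (0,1) - i(-1,-1) = (0 + i, 1 + i).
A real fundamental pair from Re and Im of e^((-3+2i)t)v: X_1 = e^(-3t)(cos(2t)·(0,1) + sin(2t)·(-1,-1)), X_2 = e^(-3t)(sin(2t)·(0,1) - cos(2t)·(-1,-1)).
General solution: C_1X_1 + C_2X_2.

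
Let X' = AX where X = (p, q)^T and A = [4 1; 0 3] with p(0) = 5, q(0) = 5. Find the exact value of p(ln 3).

A = [[4,1],[0,3]]; eigenvalues λ = 3, 4.
Eigenvectors: (1,-1) for λ=3, (1,0) for λ=4.
From the initial condition, c_1 = -5, c_2 = 10.
p(ln 3) = (-5)(3^3)(1) + (10)(3^4)(1) = 675.

675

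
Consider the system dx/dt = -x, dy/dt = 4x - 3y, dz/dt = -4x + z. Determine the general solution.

x(t) = C_2e^(-t), y(t) = 2C_2e^(-t) - C_3e^(-3t), z(t) = C_1e^(t) + 2C_2e^(-t)

Coefficient matrix A = [[-1, 0, 0], [4, -3, 0], [-4, 0, 1]].
det(A - λI) = 0 gives eigenvalues λ = 1, -1, -3.
For λ=1: eigenvector (0,0,1).
For λ=-1: eigenvector (1,2,2).
For λ=-3: eigenvector (0,-1,0).
General solution: C_1e^(t)(0,0,1) + C_2e^(-t)(1,2,2) + C_3e^(-3t)(0,-1,0).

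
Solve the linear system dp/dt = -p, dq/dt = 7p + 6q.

Coefficient matrix A = [[-1, 0], [7, 6]].
Characteristic polynomial det(A - λI) = λ^2 - 5λ - 6 = 0.
Eigenvalues λ = -1, 6.
For λ=-1: (A-λI) row 2 is [7, 7], so an eigenvector is (-1, 1).
For λ=6: (A-λI) row 1 is [-7, 0], so an eigenvector is (0, -1).
General solution: c_1e^(-t)(-1,1) + c_2e^(6t)(0,-1).

p(t) = -c_1e^(-t), q(t) = c_1e^(-t) - c_2e^(6t)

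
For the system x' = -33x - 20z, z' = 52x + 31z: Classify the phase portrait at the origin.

stable spiral

A = [[-33,-20],[52,31]]; det(A-λI) = λ^2 + 2λ + 17.
λ = -1 ± 4i: negative real part.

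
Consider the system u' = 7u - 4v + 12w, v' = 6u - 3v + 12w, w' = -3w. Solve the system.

u(t) = -2C_1e^(-3t) + 2C_2e^(t) + C_3e^(3t), v(t) = -2C_1e^(-3t) + 3C_2e^(t) + C_3e^(3t), w(t) = C_1e^(-3t)

Coefficient matrix A = [[7, -4, 12], [6, -3, 12], [0, 0, -3]].
det(A - λI) = 0 gives eigenvalues λ = -3, 1, 3.
For λ=-3: eigenvector (-2,-2,1).
For λ=1: eigenvector (2,3,0).
For λ=3: eigenvector (1,1,0).
General solution: C_1e^(-3t)(-2,-2,1) + C_2e^(t)(2,3,0) + C_3e^(3t)(1,1,0).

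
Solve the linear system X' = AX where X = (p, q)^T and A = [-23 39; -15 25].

Coefficient matrix A = [[-23, 39], [-15, 25]].
Characteristic polynomial det(A - λI) = λ^2 - 2λ + 10 = 0.
Eigenvalues λ = 1 ± 3i (complex conjugate pair).
For λ=1+3i: an eigenvector is (-2,-1) - i(3,2) = (-2 - 3i, -1 - 2i).
A real fundamental pair from Re and Im of e^((1+3i)t)v: X_1 = e^(t)(cos(3t)·(-2,-1) + sin(3t)·(3,2)), X_2 = e^(t)(sin(3t)·(-2,-1) - cos(3t)·(3,2)).
General solution: K_1X_1 + K_2X_2.

p(t) = 3K_1e^(t)sin(3t) - 2K_1e^(t)cos(3t) - 2K_2e^(t)sin(3t) - 3K_2e^(t)cos(3t), q(t) = 2K_1e^(t)sin(3t) - K_1e^(t)cos(3t) - K_2e^(t)sin(3t) - 2K_2e^(t)cos(3t)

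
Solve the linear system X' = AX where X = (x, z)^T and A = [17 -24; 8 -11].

Coefficient matrix A = [[17, -24], [8, -11]].
Characteristic polynomial det(A - λI) = λ^2 - 6λ + 5 = 0.
Eigenvalues λ = 5, 1.
For λ=5: (A-λI) row 1 is [12, -24], so an eigenvector is (-2, -1).
For λ=1: (A-λI) row 1 is [16, -24], so an eigenvector is (3, 2).
General solution: c_1e^(5t)(-2,-1) + c_2e^(t)(3,2).

x(t) = -2c_1e^(5t) + 3c_2e^(t), z(t) = -c_1e^(5t) + 2c_2e^(t)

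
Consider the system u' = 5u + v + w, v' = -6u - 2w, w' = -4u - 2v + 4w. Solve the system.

Coefficient matrix A = [[5, 1, 1], [-6, 0, -2], [-4, -2, 4]].
det(A - λI) = 0 gives eigenvalues λ = 2, 3, 4.
For λ=2: eigenvector (-2,5,1).
For λ=3: eigenvector (1,-2,0).
For λ=4: eigenvector (1,-2,1).
General solution: C_1e^(2t)(-2,5,1) + C_2e^(3t)(1,-2,0) + C_3e^(4t)(1,-2,1).

u(t) = -2C_1e^(2t) + C_2e^(3t) + C_3e^(4t), v(t) = 5C_1e^(2t) - 2C_2e^(3t) - 2C_3e^(4t), w(t) = C_1e^(2t) + C_3e^(4t)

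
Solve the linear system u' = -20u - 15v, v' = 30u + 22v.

u(t) = -2c_1e^(t)sin(3t) + c_1e^(t)cos(3t) + c_2e^(t)sin(3t) + 2c_2e^(t)cos(3t), v(t) = 3c_1e^(t)sin(3t) - c_1e^(t)cos(3t) - c_2e^(t)sin(3t) - 3c_2e^(t)cos(3t)

Coefficient matrix A = [[-20, -15], [30, 22]].
Characteristic polynomial det(A - λI) = λ^2 - 2λ + 10 = 0.
Eigenvalues λ = 1 ± 3i (complex conjugate pair).
For λ=1+3i: an eigenvector is (1,-1) - i(-2,3) = (1 + 2i, -1 - 3i).
A real fundamental pair from Re and Im of e^((1+3i)t)v: X_1 = e^(t)(cos(3t)·(1,-1) + sin(3t)·(-2,3)), X_2 = e^(t)(sin(3t)·(1,-1) - cos(3t)·(-2,3)).
General solution: c_1X_1 + c_2X_2.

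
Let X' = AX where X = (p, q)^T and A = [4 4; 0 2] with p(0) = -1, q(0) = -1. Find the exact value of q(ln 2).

A = [[4,4],[0,2]]; eigenvalues λ = 4, 2.
Eigenvectors: (-1,0) for λ=4, (2,-1) for λ=2.
From the initial condition, c_1 = 3, c_2 = 1.
q(ln 2) = (3)(2^4)(0) + (1)(2^2)(-1) = -4.

-4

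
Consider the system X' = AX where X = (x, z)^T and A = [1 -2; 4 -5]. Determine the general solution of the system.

x(t) = -K_1e^(-3t) - K_2e^(-t), z(t) = -2K_1e^(-3t) - K_2e^(-t)

Coefficient matrix A = [[1, -2], [4, -5]].
Characteristic polynomial det(A - λI) = λ^2 + 4λ + 3 = 0.
Eigenvalues λ = -3, -1.
For λ=-3: (A-λI) row 1 is [4, -2], so an eigenvector is (-1, -2).
For λ=-1: (A-λI) row 1 is [2, -2], so an eigenvector is (-1, -1).
General solution: K_1e^(-3t)(-1,-2) + K_2e^(-t)(-1,-1).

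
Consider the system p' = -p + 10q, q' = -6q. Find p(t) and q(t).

Coefficient matrix A = [[-1, 10], [0, -6]].
Characteristic polynomial det(A - λI) = λ^2 + 7λ + 6 = 0.
Eigenvalues λ = -1, -6.
For λ=-1: (A-λI) row 1 is [0, 10], so an eigenvector is (-1, 0).
For λ=-6: (A-λI) row 1 is [5, 10], so an eigenvector is (-2, 1).
General solution: C_1e^(-t)(-1,0) + C_2e^(-6t)(-2,1).

p(t) = -C_1e^(-t) - 2C_2e^(-6t), q(t) = C_2e^(-6t)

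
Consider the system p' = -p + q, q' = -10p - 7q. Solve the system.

Coefficient matrix A = [[-1, 1], [-10, -7]].
Characteristic polynomial det(A - λI) = λ^2 + 8λ + 17 = 0.
Eigenvalues λ = -4 ± i (complex conjugate pair).
For λ=-4+i: an eigenvector is (0,-1) - i(-1,3) = (0 + i, -1 - 3i).
A real fundamental pair from Re and Im of e^((-4+i)t)v: X_1 = e^(-4t)(cos(t)·(0,-1) + sin(t)·(-1,3)), X_2 = e^(-4t)(sin(t)·(0,-1) - cos(t)·(-1,3)).
General solution: C_1X_1 + C_2X_2.

p(t) = -C_1e^(-4t)sin(t) + C_2e^(-4t)cos(t), q(t) = 3C_1e^(-4t)sin(t) - C_1e^(-4t)cos(t) - C_2e^(-4t)sin(t) - 3C_2e^(-4t)cos(t)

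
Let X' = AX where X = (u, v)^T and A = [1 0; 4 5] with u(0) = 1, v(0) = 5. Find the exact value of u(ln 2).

A = [[1,0],[4,5]]; eigenvalues λ = 5, 1.
Eigenvectors: (0,1) for λ=5, (-1,1) for λ=1.
From the initial condition, c_1 = 6, c_2 = -1.
u(ln 2) = (6)(2^5)(0) + (-1)(2^1)(-1) = 2.

2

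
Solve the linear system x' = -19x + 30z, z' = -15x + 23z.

x(t) = 3C_1e^(2t)sin(3t) + C_1e^(2t)cos(3t) + C_2e^(2t)sin(3t) - 3C_2e^(2t)cos(3t), z(t) = 2C_1e^(2t)sin(3t) + C_1e^(2t)cos(3t) + C_2e^(2t)sin(3t) - 2C_2e^(2t)cos(3t)

Coefficient matrix A = [[-19, 30], [-15, 23]].
Characteristic polynomial det(A - λI) = λ^2 - 4λ + 13 = 0.
Eigenvalues λ = 2 ± 3i (complex conjugate pair).
For λ=2+3i: an eigenvector is (1,1) - i(3,2) = (1 - 3i, 1 - 2i).
A real fundamental pair from Re and Im of e^((2+3i)t)v: X_1 = e^(2t)(cos(3t)·(1,1) + sin(3t)·(3,2)), X_2 = e^(2t)(sin(3t)·(1,1) - cos(3t)·(3,2)).
General solution: C_1X_1 + C_2X_2.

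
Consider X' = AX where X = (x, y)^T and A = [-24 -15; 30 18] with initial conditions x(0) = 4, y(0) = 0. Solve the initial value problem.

x(t) = -28e^(-3t)sin(3t) + 4e^(-3t)cos(3t), y(t) = 40e^(-3t)sin(3t)

Coefficient matrix A = [[-24, -15], [30, 18]].
Characteristic polynomial det(A - λI) = λ^2 + 6λ + 18 = 0.
Eigenvalues λ = -3 ± 3i (complex conjugate pair).
For λ=-3+3i: an eigenvector is (-1,1) - i(2,-3) = (-1 - 2i, 1 + 3i).
A real fundamental pair from Re and Im of e^((-3+3i)t)v: X_1 = e^(-3t)(cos(3t)·(-1,1) + sin(3t)·(2,-3)), X_2 = e^(-3t)(sin(3t)·(-1,1) - cos(3t)·(2,-3)).
General solution: c_1X_1 + c_2X_2.
Applying x(0)=4, y(0)=0 gives c_1=-12, c_2=4.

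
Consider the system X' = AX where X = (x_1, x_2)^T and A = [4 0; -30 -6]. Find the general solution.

Coefficient matrix A = [[4, 0], [-30, -6]].
Characteristic polynomial det(A - λI) = λ^2 + 2λ - 24 = 0.
Eigenvalues λ = -6, 4.
For λ=-6: (A-λI) row 1 is [10, 0], so an eigenvector is (0, 1).
For λ=4: (A-λI) row 2 is [-30, -10], so an eigenvector is (1, -3).
General solution: C_1e^(-6t)(0,1) + C_2e^(4t)(1,-3).

x_1(t) = C_2e^(4t), x_2(t) = C_1e^(-6t) - 3C_2e^(4t)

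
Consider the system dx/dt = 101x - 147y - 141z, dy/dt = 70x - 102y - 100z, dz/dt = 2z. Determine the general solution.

Coefficient matrix A = [[101, -147, -141], [70, -102, -100], [0, 0, 2]].
det(A - λI) = 0 gives eigenvalues λ = -4, 3, 2.
For λ=-4: eigenvector (7,5,0).
For λ=3: eigenvector (3,2,0).
For λ=2: eigenvector (-6,-5,1).
General solution: K_1e^(-4t)(7,5,0) + K_2e^(3t)(3,2,0) + K_3e^(2t)(-6,-5,1).

x(t) = 7K_1e^(-4t) + 3K_2e^(3t) - 6K_3e^(2t), y(t) = 5K_1e^(-4t) + 2K_2e^(3t) - 5K_3e^(2t), z(t) = K_3e^(2t)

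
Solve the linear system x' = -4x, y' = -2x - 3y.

Coefficient matrix A = [[-4, 0], [-2, -3]].
Characteristic polynomial det(A - λI) = λ^2 + 7λ + 12 = 0.
Eigenvalues λ = -4, -3.
For λ=-4: (A-λI) row 2 is [-2, 1], so an eigenvector is (1, 2).
For λ=-3: (A-λI) row 1 is [-1, 0], so an eigenvector is (0, 1).
General solution: K_1e^(-4t)(1,2) + K_2e^(-3t)(0,1).

x(t) = K_1e^(-4t), y(t) = 2K_1e^(-4t) + K_2e^(-3t)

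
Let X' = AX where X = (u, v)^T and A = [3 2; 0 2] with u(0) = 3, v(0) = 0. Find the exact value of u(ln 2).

24

A = [[3,2],[0,2]]; eigenvalues λ = 2, 3.
Eigenvectors: (-2,1) for λ=2, (-1,0) for λ=3.
From the initial condition, c_1 = 0, c_2 = -3.
u(ln 2) = (0)(2^2)(-2) + (-3)(2^3)(-1) = 24.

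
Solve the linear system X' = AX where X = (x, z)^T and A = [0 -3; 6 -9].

x(t) = -C_1e^(-3t) + C_2e^(-6t), z(t) = -C_1e^(-3t) + 2C_2e^(-6t)

Coefficient matrix A = [[0, -3], [6, -9]].
Characteristic polynomial det(A - λI) = λ^2 + 9λ + 18 = 0.
Eigenvalues λ = -3, -6.
For λ=-3: (A-λI) row 1 is [3, -3], so an eigenvector is (-1, -1).
For λ=-6: (A-λI) row 1 is [6, -3], so an eigenvector is (1, 2).
General solution: C_1e^(-3t)(-1,-1) + C_2e^(-6t)(1,2).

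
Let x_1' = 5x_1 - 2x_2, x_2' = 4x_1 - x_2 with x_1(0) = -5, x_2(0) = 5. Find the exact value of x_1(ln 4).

A = [[5,-2],[4,-1]]; eigenvalues λ = 1, 3.
Eigenvectors: (-1,-2) for λ=1, (-1,-1) for λ=3.
From the initial condition, c_1 = -10, c_2 = 15.
x_1(ln 4) = (-10)(4^1)(-1) + (15)(4^3)(-1) = -920.

-920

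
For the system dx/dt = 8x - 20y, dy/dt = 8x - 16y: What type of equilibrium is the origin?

stable spiral

A = [[8,-20],[8,-16]]; det(A-λI) = λ^2 + 8λ + 32.
λ = -4 ± 4i: negative real part.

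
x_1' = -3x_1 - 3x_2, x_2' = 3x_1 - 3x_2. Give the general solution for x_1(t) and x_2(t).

Coefficient matrix A = [[-3, -3], [3, -3]].
Characteristic polynomial det(A - λI) = λ^2 + 6λ + 18 = 0.
Eigenvalues λ = -3 ± 3i (complex conjugate pair).
For λ=-3+3i: an eigenvector is (0,-1) - i(1,0) = (0 - i, -1).
A real fundamental pair from Re and Im of e^((-3+3i)t)v: X_1 = e^(-3t)(cos(3t)·(0,-1) + sin(3t)·(1,0)), X_2 = e^(-3t)(sin(3t)·(0,-1) - cos(3t)·(1,0)).
General solution: c_1X_1 + c_2X_2.

x_1(t) = c_1e^(-3t)sin(3t) - c_2e^(-3t)cos(3t), x_2(t) = -c_1e^(-3t)cos(3t) - c_2e^(-3t)sin(3t)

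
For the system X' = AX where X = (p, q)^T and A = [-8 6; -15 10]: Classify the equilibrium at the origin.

A = [[-8,6],[-15,10]]; det(A-λI) = λ^2 - 2λ + 10.
λ = 1 ± 3i: positive real part.

unstable spiral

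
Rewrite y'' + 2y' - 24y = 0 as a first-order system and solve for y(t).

Let x_1 = y, x_2 = y'. Then x_1' = x_2 and x_2' = 24x_1 - 2x_2.
A = [[0,1],[24,-2]]; det(A-λI) = λ^2 + 2λ - 24.
Eigenvalues λ = 4, -6 with eigenvectors (1,4), (1,-6).

y(t) = K_1e^(4t) + K_2e^(-6t)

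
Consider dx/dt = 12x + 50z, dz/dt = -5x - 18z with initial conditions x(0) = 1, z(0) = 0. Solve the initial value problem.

x(t) = 3e^(-3t)sin(5t) + e^(-3t)cos(5t), z(t) = -e^(-3t)sin(5t)

Coefficient matrix A = [[12, 50], [-5, -18]].
Characteristic polynomial det(A - λI) = λ^2 + 6λ + 34 = 0.
Eigenvalues λ = -3 ± 5i (complex conjugate pair).
For λ=-3+5i: an eigenvector is (-3,1) - i(1,0) = (-3 - i, 1).
A real fundamental pair from Re and Im of e^((-3+5i)t)v: X_1 = e^(-3t)(cos(5t)·(-3,1) + sin(5t)·(1,0)), X_2 = e^(-3t)(sin(5t)·(-3,1) - cos(5t)·(1,0)).
General solution: c_1X_1 + c_2X_2.
Applying x(0)=1, z(0)=0 gives c_1=0, c_2=-1.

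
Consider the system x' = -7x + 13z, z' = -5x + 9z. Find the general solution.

Coefficient matrix A = [[-7, 13], [-5, 9]].
Characteristic polynomial det(A - λI) = λ^2 - 2λ + 2 = 0.
Eigenvalues λ = 1 ± i (complex conjugate pair).
For λ=1+i: an eigenvector is (2,1) - i(-3,-2) = (2 + 3i, 1 + 2i).
A real fundamental pair from Re and Im of e^((1+i)t)v: X_1 = e^(t)(cos(t)·(2,1) + sin(t)·(-3,-2)), X_2 = e^(t)(sin(t)·(2,1) - cos(t)·(-3,-2)).
General solution: C_1X_1 + C_2X_2.

x(t) = -3C_1e^(t)sin(t) + 2C_1e^(t)cos(t) + 2C_2e^(t)sin(t) + 3C_2e^(t)cos(t), z(t) = -2C_1e^(t)sin(t) + C_1e^(t)cos(t) + C_2e^(t)sin(t) + 2C_2e^(t)cos(t)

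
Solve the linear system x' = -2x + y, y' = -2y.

Coefficient matrix A = [[-2, 1], [0, -2]].
Characteristic polynomial det(A - λI) = λ^2 + 4λ + 4 = 0.
Single eigenvalue λ = -2 with algebraic multiplicity 2.
Eigenvector v = (1,0); generalized eigenvector w with (A-λI)w=v is (2,1).
General solution: e^(-2t)[C_1·v + C_2·(t·v + w)].

x(t) = C_1e^(-2t) + C_2te^(-2t) + 2C_2e^(-2t), y(t) = C_2e^(-2t)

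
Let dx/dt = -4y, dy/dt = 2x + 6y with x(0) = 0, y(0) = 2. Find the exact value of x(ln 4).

A = [[0,-4],[2,6]]; eigenvalues λ = 2, 4.
Eigenvectors: (-2,1) for λ=2, (1,-1) for λ=4.
From the initial condition, c_1 = -2, c_2 = -4.
x(ln 4) = (-2)(4^2)(-2) + (-4)(4^4)(1) = -960.

-960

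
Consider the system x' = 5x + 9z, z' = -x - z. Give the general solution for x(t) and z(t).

Coefficient matrix A = [[5, 9], [-1, -1]].
Characteristic polynomial det(A - λI) = λ^2 - 4λ + 4 = 0.
Single eigenvalue λ = 2 with algebraic multiplicity 2.
Eigenvector v = (-3,1); generalized eigenvector w with (A-λI)w=v is (-1,0).
General solution: e^(2t)[K_1·v + K_2·(t·v + w)].

x(t) = -3K_1e^(2t) - 3K_2te^(2t) - K_2e^(2t), z(t) = K_1e^(2t) + K_2te^(2t)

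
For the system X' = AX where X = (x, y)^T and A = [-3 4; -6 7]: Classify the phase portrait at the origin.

A = [[-3,4],[-6,7]]; det(A-λI) = λ^2 - 4λ + 3.
λ = 1, 3: both positive.

unstable node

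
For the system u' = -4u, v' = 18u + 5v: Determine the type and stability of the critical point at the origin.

saddle

A = [[-4,0],[18,5]]; det(A-λI) = λ^2 - λ - 20.
λ = -4, 5: opposite signs.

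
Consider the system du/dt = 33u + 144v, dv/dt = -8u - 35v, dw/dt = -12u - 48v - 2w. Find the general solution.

Coefficient matrix A = [[33, 144, 0], [-8, -35, 0], [-12, -48, -2]].
det(A - λI) = 0 gives eigenvalues λ = -3, 1, -2.
For λ=-3: eigenvector (-4,1,0).
For λ=1: eigenvector (9,-2,-4).
For λ=-2: eigenvector (0,0,1).
General solution: c_1e^(-3t)(-4,1,0) + c_2e^(t)(9,-2,-4) + c_3e^(-2t)(0,0,1).

u(t) = -4c_1e^(-3t) + 9c_2e^(t), v(t) = c_1e^(-3t) - 2c_2e^(t), w(t) = -4c_2e^(t) + c_3e^(-2t)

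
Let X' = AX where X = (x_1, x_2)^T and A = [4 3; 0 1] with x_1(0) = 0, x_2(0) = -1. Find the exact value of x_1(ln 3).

-78

A = [[4,3],[0,1]]; eigenvalues λ = 4, 1.
Eigenvectors: (1,0) for λ=4, (-1,1) for λ=1.
From the initial condition, c_1 = -1, c_2 = -1.
x_1(ln 3) = (-1)(3^4)(1) + (-1)(3^1)(-1) = -78.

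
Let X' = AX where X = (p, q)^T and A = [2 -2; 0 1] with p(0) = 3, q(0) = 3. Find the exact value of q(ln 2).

A = [[2,-2],[0,1]]; eigenvalues λ = 1, 2.
Eigenvectors: (2,1) for λ=1, (1,0) for λ=2.
From the initial condition, c_1 = 3, c_2 = -3.
q(ln 2) = (3)(2^1)(1) + (-3)(2^2)(0) = 6.

6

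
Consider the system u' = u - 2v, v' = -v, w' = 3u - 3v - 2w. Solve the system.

Coefficient matrix A = [[1, -2, 0], [0, -1, 0], [3, -3, -2]].
det(A - λI) = 0 gives eigenvalues λ = -2, 1, -1.
For λ=-2: eigenvector (0,0,1).
For λ=1: eigenvector (-1,0,-1).
For λ=-1: eigenvector (1,1,0).
General solution: C_1e^(-2t)(0,0,1) + C_2e^(t)(-1,0,-1) + C_3e^(-t)(1,1,0).

u(t) = -C_2e^(t) + C_3e^(-t), v(t) = C_3e^(-t), w(t) = C_1e^(-2t) - C_2e^(t)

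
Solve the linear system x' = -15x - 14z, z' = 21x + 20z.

Coefficient matrix A = [[-15, -14], [21, 20]].
Characteristic polynomial det(A - λI) = λ^2 - 5λ - 6 = 0.
Eigenvalues λ = 6, -1.
For λ=6: (A-λI) row 1 is [-21, -14], so an eigenvector is (2, -3).
For λ=-1: (A-λI) row 1 is [-14, -14], so an eigenvector is (-1, 1).
General solution: c_1e^(6t)(2,-3) + c_2e^(-t)(-1,1).

x(t) = 2c_1e^(6t) - c_2e^(-t), z(t) = -3c_1e^(6t) + c_2e^(-t)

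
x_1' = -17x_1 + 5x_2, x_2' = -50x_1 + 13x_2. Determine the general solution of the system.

Coefficient matrix A = [[-17, 5], [-50, 13]].
Characteristic polynomial det(A - λI) = λ^2 + 4λ + 29 = 0.
Eigenvalues λ = -2 ± 5i (complex conjugate pair).
For λ=-2+5i: an eigenvector is (-1,-3) - i(0,1) = (-1, -3 - i).
A real fundamental pair from Re and Im of e^((-2+5i)t)v: X_1 = e^(-2t)(cos(5t)·(-1,-3) + sin(5t)·(0,1)), X_2 = e^(-2t)(sin(5t)·(-1,-3) - cos(5t)·(0,1)).
General solution: K_1X_1 + K_2X_2.

x_1(t) = -K_1e^(-2t)cos(5t) - K_2e^(-2t)sin(5t), x_2(t) = K_1e^(-2t)sin(5t) - 3K_1e^(-2t)cos(5t) - 3K_2e^(-2t)sin(5t) - K_2e^(-2t)cos(5t)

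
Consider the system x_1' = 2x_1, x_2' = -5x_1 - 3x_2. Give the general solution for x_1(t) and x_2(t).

Coefficient matrix A = [[2, 0], [-5, -3]].
Characteristic polynomial det(A - λI) = λ^2 + λ - 6 = 0.
Eigenvalues λ = 2, -3.
For λ=2: (A-λI) row 2 is [-5, -5], so an eigenvector is (-1, 1).
For λ=-3: (A-λI) row 1 is [5, 0], so an eigenvector is (0, 1).
General solution: K_1e^(2t)(-1,1) + K_2e^(-3t)(0,1).

x_1(t) = -K_1e^(2t), x_2(t) = K_1e^(2t) + K_2e^(-3t)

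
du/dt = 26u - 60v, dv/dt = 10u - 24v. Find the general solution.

Coefficient matrix A = [[26, -60], [10, -24]].
Characteristic polynomial det(A - λI) = λ^2 - 2λ - 24 = 0.
Eigenvalues λ = 6, -4.
For λ=6: (A-λI) row 1 is [20, -60], so an eigenvector is (-3, -1).
For λ=-4: (A-λI) row 1 is [30, -60], so an eigenvector is (-2, -1).
General solution: K_1e^(6t)(-3,-1) + K_2e^(-4t)(-2,-1).

u(t) = -3K_1e^(6t) - 2K_2e^(-4t), v(t) = -K_1e^(6t) - K_2e^(-4t)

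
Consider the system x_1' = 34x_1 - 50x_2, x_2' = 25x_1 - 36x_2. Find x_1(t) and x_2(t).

x_1(t) = -3C_1e^(-t)sin(5t) + C_1e^(-t)cos(5t) + C_2e^(-t)sin(5t) + 3C_2e^(-t)cos(5t), x_2(t) = -2C_1e^(-t)sin(5t) + C_1e^(-t)cos(5t) + C_2e^(-t)sin(5t) + 2C_2e^(-t)cos(5t)

Coefficient matrix A = [[34, -50], [25, -36]].
Characteristic polynomial det(A - λI) = λ^2 + 2λ + 26 = 0.
Eigenvalues λ = -1 ± 5i (complex conjugate pair).
For λ=-1+5i: an eigenvector is (1,1) - i(-3,-2) = (1 + 3i, 1 + 2i).
A real fundamental pair from Re and Im of e^((-1+5i)t)v: X_1 = e^(-t)(cos(5t)·(1,1) + sin(5t)·(-3,-2)), X_2 = e^(-t)(sin(5t)·(1,1) - cos(5t)·(-3,-2)).
General solution: C_1X_1 + C_2X_2.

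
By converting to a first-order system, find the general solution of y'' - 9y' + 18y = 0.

Let x_1 = y, x_2 = y'. Then x_1' = x_2 and x_2' = -18x_1 + 9x_2.
A = [[0,1],[-18,9]]; det(A-λI) = λ^2 - 9λ + 18.
Eigenvalues λ = 6, 3 with eigenvectors (1,6), (1,3).

y(t) = c_1e^(6t) + c_2e^(3t)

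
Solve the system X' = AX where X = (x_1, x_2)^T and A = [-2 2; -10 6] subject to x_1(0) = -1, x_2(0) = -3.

Coefficient matrix A = [[-2, 2], [-10, 6]].
Characteristic polynomial det(A - λI) = λ^2 - 4λ + 8 = 0.
Eigenvalues λ = 2 ± 2i (complex conjugate pair).
For λ=2+2i: an eigenvector is (-1,-2) - i(0,1) = (-1, -2 - i).
A real fundamental pair from Re and Im of e^((2+2i)t)v: X_1 = e^(2t)(cos(2t)·(-1,-2) + sin(2t)·(0,1)), X_2 = e^(2t)(sin(2t)·(-1,-2) - cos(2t)·(0,1)).
General solution: K_1X_1 + K_2X_2.
Applying x_1(0)=-1, x_2(0)=-3 gives K_1=1, K_2=1.

x_1(t) = -e^(2t)sin(2t) - e^(2t)cos(2t), x_2(t) = -e^(2t)sin(2t) - 3e^(2t)cos(2t)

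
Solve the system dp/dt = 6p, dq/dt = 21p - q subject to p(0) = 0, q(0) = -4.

p(t) = 0, q(t) = -4e^(-t)

Coefficient matrix A = [[6, 0], [21, -1]].
Characteristic polynomial det(A - λI) = λ^2 - 5λ - 6 = 0.
Eigenvalues λ = 6, -1.
For λ=6: (A-λI) row 2 is [21, -7], so an eigenvector is (-1, -3).
For λ=-1: (A-λI) row 1 is [7, 0], so an eigenvector is (0, -1).
General solution: c_1e^(6t)(-1,-3) + c_2e^(-t)(0,-1).
Applying p(0)=0, q(0)=-4 gives c_1=0, c_2=4.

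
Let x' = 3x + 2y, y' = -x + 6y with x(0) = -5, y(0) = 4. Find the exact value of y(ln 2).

272

A = [[3,2],[-1,6]]; eigenvalues λ = 4, 5.
Eigenvectors: (2,1) for λ=4, (-1,-1) for λ=5.
From the initial condition, c_1 = -9, c_2 = -13.
y(ln 2) = (-9)(2^4)(1) + (-13)(2^5)(-1) = 272.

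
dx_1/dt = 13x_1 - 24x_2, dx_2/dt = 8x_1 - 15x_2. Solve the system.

Coefficient matrix A = [[13, -24], [8, -15]].
Characteristic polynomial det(A - λI) = λ^2 + 2λ - 3 = 0.
Eigenvalues λ = -3, 1.
For λ=-3: (A-λI) row 1 is [16, -24], so an eigenvector is (-3, -2).
For λ=1: (A-λI) row 1 is [12, -24], so an eigenvector is (2, 1).
General solution: K_1e^(-3t)(-3,-2) + K_2e^(t)(2,1).

x_1(t) = -3K_1e^(-3t) + 2K_2e^(t), x_2(t) = -2K_1e^(-3t) + K_2e^(t)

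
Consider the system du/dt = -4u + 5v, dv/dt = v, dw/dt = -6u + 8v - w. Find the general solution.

Coefficient matrix A = [[-4, 5, 0], [0, 1, 0], [-6, 8, -1]].
det(A - λI) = 0 gives eigenvalues λ = -1, 1, -4.
For λ=-1: eigenvector (0,0,1).
For λ=1: eigenvector (1,1,1).
For λ=-4: eigenvector (1,0,2).
General solution: C_1e^(-t)(0,0,1) + C_2e^(t)(1,1,1) + C_3e^(-4t)(1,0,2).

u(t) = C_2e^(t) + C_3e^(-4t), v(t) = C_2e^(t), w(t) = C_1e^(-t) + C_2e^(t) + 2C_3e^(-4t)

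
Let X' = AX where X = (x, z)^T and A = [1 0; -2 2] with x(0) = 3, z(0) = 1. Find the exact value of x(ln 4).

A = [[1,0],[-2,2]]; eigenvalues λ = 2, 1.
Eigenvectors: (0,-1) for λ=2, (-1,-2) for λ=1.
From the initial condition, c_1 = 5, c_2 = -3.
x(ln 4) = (5)(4^2)(0) + (-3)(4^1)(-1) = 12.

12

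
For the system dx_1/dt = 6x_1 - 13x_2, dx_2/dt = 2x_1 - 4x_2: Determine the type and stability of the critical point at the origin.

unstable spiral

A = [[6,-13],[2,-4]]; det(A-λI) = λ^2 - 2λ + 2.
λ = 1 ± i: positive real part.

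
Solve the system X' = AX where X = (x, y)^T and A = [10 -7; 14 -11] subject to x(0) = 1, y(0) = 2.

Coefficient matrix A = [[10, -7], [14, -11]].
Characteristic polynomial det(A - λI) = λ^2 + λ - 12 = 0.
Eigenvalues λ = 3, -4.
For λ=3: (A-λI) row 1 is [7, -7], so an eigenvector is (-1, -1).
For λ=-4: (A-λI) row 1 is [14, -7], so an eigenvector is (1, 2).
General solution: C_1e^(3t)(-1,-1) + C_2e^(-4t)(1,2).
Applying x(0)=1, y(0)=2 gives C_1=0, C_2=1.

x(t) = e^(-4t), y(t) = 2e^(-4t)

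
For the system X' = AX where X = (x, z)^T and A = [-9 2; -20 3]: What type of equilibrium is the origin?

A = [[-9,2],[-20,3]]; det(A-λI) = λ^2 + 6λ + 13.
λ = -3 ± 2i: negative real part.

stable spiral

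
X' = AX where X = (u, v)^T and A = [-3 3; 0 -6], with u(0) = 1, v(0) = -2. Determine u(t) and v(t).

u(t) = -e^(-3t) + 2e^(-6t), v(t) = -2e^(-6t)

Coefficient matrix A = [[-3, 3], [0, -6]].
Characteristic polynomial det(A - λI) = λ^2 + 9λ + 18 = 0.
Eigenvalues λ = -3, -6.
For λ=-3: (A-λI) row 1 is [0, 3], so an eigenvector is (-1, 0).
For λ=-6: (A-λI) row 1 is [3, 3], so an eigenvector is (-1, 1).
General solution: K_1e^(-3t)(-1,0) + K_2e^(-6t)(-1,1).
Applying u(0)=1, v(0)=-2 gives K_1=1, K_2=-2.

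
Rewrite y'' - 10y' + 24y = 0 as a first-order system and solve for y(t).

y(t) = K_1e^(4t) + K_2e^(6t)

Let x_1 = y, x_2 = y'. Then x_1' = x_2 and x_2' = -24x_1 + 10x_2.
A = [[0,1],[-24,10]]; det(A-λI) = λ^2 - 10λ + 24.
Eigenvalues λ = 4, 6 with eigenvectors (1,4), (1,6).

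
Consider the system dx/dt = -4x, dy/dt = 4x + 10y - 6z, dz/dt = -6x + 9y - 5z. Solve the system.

Coefficient matrix A = [[-4, 0, 0], [4, 10, -6], [-6, 9, -5]].
det(A - λI) = 0 gives eigenvalues λ = -4, 4, 1.
For λ=-4: eigenvector (1,1,3).
For λ=4: eigenvector (0,1,1).
For λ=1: eigenvector (0,2,3).
General solution: K_1e^(-4t)(1,1,3) + K_2e^(4t)(0,1,1) + K_3e^(t)(0,2,3).

x(t) = K_1e^(-4t), y(t) = K_1e^(-4t) + K_2e^(4t) + 2K_3e^(t), z(t) = 3K_1e^(-4t) + K_2e^(4t) + 3K_3e^(t)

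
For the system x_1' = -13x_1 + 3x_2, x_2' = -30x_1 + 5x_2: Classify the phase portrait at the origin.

A = [[-13,3],[-30,5]]; det(A-λI) = λ^2 + 8λ + 25.
λ = -4 ± 3i: negative real part.

stable spiral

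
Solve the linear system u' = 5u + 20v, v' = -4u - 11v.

Coefficient matrix A = [[5, 20], [-4, -11]].
Characteristic polynomial det(A - λI) = λ^2 + 6λ + 25 = 0.
Eigenvalues λ = -3 ± 4i (complex conjugate pair).
For λ=-3+4i: an eigenvector is (-1,0) - i(-2,1) = (-1 + 2i, 0 - i).
A real fundamental pair from Re and Im of e^((-3+4i)t)v: X_1 = e^(-3t)(cos(4t)·(-1,0) + sin(4t)·(-2,1)), X_2 = e^(-3t)(sin(4t)·(-1,0) - cos(4t)·(-2,1)).
General solution: K_1X_1 + K_2X_2.

u(t) = -2K_1e^(-3t)sin(4t) - K_1e^(-3t)cos(4t) - K_2e^(-3t)sin(4t) + 2K_2e^(-3t)cos(4t), v(t) = K_1e^(-3t)sin(4t) - K_2e^(-3t)cos(4t)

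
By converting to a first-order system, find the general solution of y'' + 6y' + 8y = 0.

Let x_1 = y, x_2 = y'. Then x_1' = x_2 and x_2' = -8x_1 - 6x_2.
A = [[0,1],[-8,-6]]; det(A-λI) = λ^2 + 6λ + 8.
Eigenvalues λ = -2, -4 with eigenvectors (1,-2), (1,-4).

y(t) = K_1e^(-2t) + K_2e^(-4t)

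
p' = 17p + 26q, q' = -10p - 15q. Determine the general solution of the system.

Coefficient matrix A = [[17, 26], [-10, -15]].
Characteristic polynomial det(A - λI) = λ^2 - 2λ + 5 = 0.
Eigenvalues λ = 1 ± 2i (complex conjugate pair).
For λ=1+2i: an eigenvector is (-2,1) - i(-3,2) = (-2 + 3i, 1 - 2i).
A real fundamental pair from Re and Im of e^((1+2i)t)v: X_1 = e^(t)(cos(2t)·(-2,1) + sin(2t)·(-3,2)), X_2 = e^(t)(sin(2t)·(-2,1) - cos(2t)·(-3,2)).
General solution: K_1X_1 + K_2X_2.

p(t) = -3K_1e^(t)sin(2t) - 2K_1e^(t)cos(2t) - 2K_2e^(t)sin(2t) + 3K_2e^(t)cos(2t), q(t) = 2K_1e^(t)sin(2t) + K_1e^(t)cos(2t) + K_2e^(t)sin(2t) - 2K_2e^(t)cos(2t)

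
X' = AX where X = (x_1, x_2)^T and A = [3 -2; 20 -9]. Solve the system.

x_1(t) = -c_1e^(-3t)sin(2t) + c_2e^(-3t)cos(2t), x_2(t) = -3c_1e^(-3t)sin(2t) + c_1e^(-3t)cos(2t) + c_2e^(-3t)sin(2t) + 3c_2e^(-3t)cos(2t)

Coefficient matrix A = [[3, -2], [20, -9]].
Characteristic polynomial det(A - λI) = λ^2 + 6λ + 13 = 0.
Eigenvalues λ = -3 ± 2i (complex conjugate pair).
For λ=-3+2i: an eigenvector is (0,1) - i(-1,-3) = (0 + i, 1 + 3i).
A real fundamental pair from Re and Im of e^((-3+2i)t)v: X_1 = e^(-3t)(cos(2t)·(0,1) + sin(2t)·(-1,-3)), X_2 = e^(-3t)(sin(2t)·(0,1) - cos(2t)·(-1,-3)).
General solution: c_1X_1 + c_2X_2.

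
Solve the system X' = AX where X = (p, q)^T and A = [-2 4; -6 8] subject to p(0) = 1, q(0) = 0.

p(t) = -2e^(4t) + 3e^(2t), q(t) = -3e^(4t) + 3e^(2t)

Coefficient matrix A = [[-2, 4], [-6, 8]].
Characteristic polynomial det(A - λI) = λ^2 - 6λ + 8 = 0.
Eigenvalues λ = 4, 2.
For λ=4: (A-λI) row 1 is [-6, 4], so an eigenvector is (-2, -3).
For λ=2: (A-λI) row 1 is [-4, 4], so an eigenvector is (-1, -1).
General solution: C_1e^(4t)(-2,-3) + C_2e^(2t)(-1,-1).
Applying p(0)=1, q(0)=0 gives C_1=1, C_2=-3.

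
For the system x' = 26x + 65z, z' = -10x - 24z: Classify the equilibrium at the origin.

A = [[26,65],[-10,-24]]; det(A-λI) = λ^2 - 2λ + 26.
λ = 1 ± 5i: positive real part.

unstable spiral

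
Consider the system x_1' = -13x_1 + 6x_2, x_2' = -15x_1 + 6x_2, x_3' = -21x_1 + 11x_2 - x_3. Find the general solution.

x_1(t) = -3c_1e^(-3t) + 2c_2e^(-4t), x_2(t) = -5c_1e^(-3t) + 3c_2e^(-4t), x_3(t) = -4c_1e^(-3t) + 3c_2e^(-4t) + c_3e^(-t)

Coefficient matrix A = [[-13, 6, 0], [-15, 6, 0], [-21, 11, -1]].
det(A - λI) = 0 gives eigenvalues λ = -3, -4, -1.
For λ=-3: eigenvector (-3,-5,-4).
For λ=-4: eigenvector (2,3,3).
For λ=-1: eigenvector (0,0,1).
General solution: c_1e^(-3t)(-3,-5,-4) + c_2e^(-4t)(2,3,3) + c_3e^(-t)(0,0,1).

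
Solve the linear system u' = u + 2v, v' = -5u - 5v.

u(t) = -K_1e^(-2t)sin(t) - K_1e^(-2t)cos(t) - K_2e^(-2t)sin(t) + K_2e^(-2t)cos(t), v(t) = 2K_1e^(-2t)sin(t) + K_1e^(-2t)cos(t) + K_2e^(-2t)sin(t) - 2K_2e^(-2t)cos(t)

Coefficient matrix A = [[1, 2], [-5, -5]].
Characteristic polynomial det(A - λI) = λ^2 + 4λ + 5 = 0.
Eigenvalues λ = -2 ± i (complex conjugate pair).
For λ=-2+i: an eigenvector is (-1,1) - i(-1,2) = (-1 + i, 1 - 2i).
A real fundamental pair from Re and Im of e^((-2+i)t)v: X_1 = e^(-2t)(cos(t)·(-1,1) + sin(t)·(-1,2)), X_2 = e^(-2t)(sin(t)·(-1,1) - cos(t)·(-1,2)).
General solution: K_1X_1 + K_2X_2.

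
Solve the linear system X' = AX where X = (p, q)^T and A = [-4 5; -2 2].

Coefficient matrix A = [[-4, 5], [-2, 2]].
Characteristic polynomial det(A - λI) = λ^2 + 2λ + 2 = 0.
Eigenvalues λ = -1 ± i (complex conjugate pair).
For λ=-1+i: an eigenvector is (-1,-1) - i(-2,-1) = (-1 + 2i, -1 + i).
A real fundamental pair from Re and Im of e^((-1+i)t)v: X_1 = e^(-t)(cos(t)·(-1,-1) + sin(t)·(-2,-1)), X_2 = e^(-t)(sin(t)·(-1,-1) - cos(t)·(-2,-1)).
General solution: C_1X_1 + C_2X_2.

p(t) = -2C_1e^(-t)sin(t) - C_1e^(-t)cos(t) - C_2e^(-t)sin(t) + 2C_2e^(-t)cos(t), q(t) = -C_1e^(-t)sin(t) - C_1e^(-t)cos(t) - C_2e^(-t)sin(t) + C_2e^(-t)cos(t)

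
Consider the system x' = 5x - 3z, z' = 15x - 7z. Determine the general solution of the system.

x(t) = -c_1e^(-t)cos(3t) - c_2e^(-t)sin(3t), z(t) = -c_1e^(-t)sin(3t) - 2c_1e^(-t)cos(3t) - 2c_2e^(-t)sin(3t) + c_2e^(-t)cos(3t)

Coefficient matrix A = [[5, -3], [15, -7]].
Characteristic polynomial det(A - λI) = λ^2 + 2λ + 10 = 0.
Eigenvalues λ = -1 ± 3i (complex conjugate pair).
For λ=-1+3i: an eigenvector is (-1,-2) - i(0,-1) = (-1, -2 + i).
A real fundamental pair from Re and Im of e^((-1+3i)t)v: X_1 = e^(-t)(cos(3t)·(-1,-2) + sin(3t)·(0,-1)), X_2 = e^(-t)(sin(3t)·(-1,-2) - cos(3t)·(0,-1)).
General solution: c_1X_1 + c_2X_2.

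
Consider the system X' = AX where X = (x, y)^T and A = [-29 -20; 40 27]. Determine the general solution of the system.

x(t) = c_1e^(-t)sin(4t) + 2c_1e^(-t)cos(4t) + 2c_2e^(-t)sin(4t) - c_2e^(-t)cos(4t), y(t) = -c_1e^(-t)sin(4t) - 3c_1e^(-t)cos(4t) - 3c_2e^(-t)sin(4t) + c_2e^(-t)cos(4t)

Coefficient matrix A = [[-29, -20], [40, 27]].
Characteristic polynomial det(A - λI) = λ^2 + 2λ + 17 = 0.
Eigenvalues λ = -1 ± 4i (complex conjugate pair).
For λ=-1+4i: an eigenvector is (2,-3) - i(1,-1) = (2 - i, -3 + i).
A real fundamental pair from Re and Im of e^((-1+4i)t)v: X_1 = e^(-t)(cos(4t)·(2,-3) + sin(4t)·(1,-1)), X_2 = e^(-t)(sin(4t)·(2,-3) - cos(4t)·(1,-1)).
General solution: c_1X_1 + c_2X_2.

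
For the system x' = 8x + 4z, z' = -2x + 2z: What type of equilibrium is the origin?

A = [[8,4],[-2,2]]; det(A-λI) = λ^2 - 10λ + 24.
λ = 4, 6: both positive.

unstable node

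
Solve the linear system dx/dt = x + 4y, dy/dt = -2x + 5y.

Coefficient matrix A = [[1, 4], [-2, 5]].
Characteristic polynomial det(A - λI) = λ^2 - 6λ + 13 = 0.
Eigenvalues λ = 3 ± 2i (complex conjugate pair).
For λ=3+2i: an eigenvector is (-1,0) - i(1,1) = (-1 - i, 0 - i).
A real fundamental pair from Re and Im of e^((3+2i)t)v: X_1 = e^(3t)(cos(2t)·(-1,0) + sin(2t)·(1,1)), X_2 = e^(3t)(sin(2t)·(-1,0) - cos(2t)·(1,1)).
General solution: c_1X_1 + c_2X_2.

x(t) = c_1e^(3t)sin(2t) - c_1e^(3t)cos(2t) - c_2e^(3t)sin(2t) - c_2e^(3t)cos(2t), y(t) = c_1e^(3t)sin(2t) - c_2e^(3t)cos(2t)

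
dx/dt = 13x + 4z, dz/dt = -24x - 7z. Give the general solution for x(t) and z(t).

x(t) = K_1e^(5t) + K_2e^(t), z(t) = -2K_1e^(5t) - 3K_2e^(t)

Coefficient matrix A = [[13, 4], [-24, -7]].
Characteristic polynomial det(A - λI) = λ^2 - 6λ + 5 = 0.
Eigenvalues λ = 5, 1.
For λ=5: (A-λI) row 1 is [8, 4], so an eigenvector is (1, -2).
For λ=1: (A-λI) row 1 is [12, 4], so an eigenvector is (1, -3).
General solution: K_1e^(5t)(1,-2) + K_2e^(t)(1,-3).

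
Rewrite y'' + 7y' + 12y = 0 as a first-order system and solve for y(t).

y(t) = C_1e^(-3t) + C_2e^(-4t)

Let x_1 = y, x_2 = y'. Then x_1' = x_2 and x_2' = -12x_1 - 7x_2.
A = [[0,1],[-12,-7]]; det(A-λI) = λ^2 + 7λ + 12.
Eigenvalues λ = -3, -4 with eigenvectors (1,-3), (1,-4).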